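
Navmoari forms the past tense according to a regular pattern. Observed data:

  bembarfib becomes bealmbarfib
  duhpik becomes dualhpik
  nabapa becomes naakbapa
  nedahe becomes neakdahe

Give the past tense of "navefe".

naakvefe

bembarfib and nabapa both have 3 vowels yet inflect differently (bealmbarfib, naakbapa), so the number of vowels is not what conditions the rule; whether the stem ends in a vowel or a consonant is.
"navefe" ends in a vowel. The stems ending in a vowel (nabapa → naakbapa, nedahe → neakdahe) insert -ak- after the first vowel.
The other pattern: stems ending in a consonant insert -al- after the first vowel.
So navefe → naakvefe.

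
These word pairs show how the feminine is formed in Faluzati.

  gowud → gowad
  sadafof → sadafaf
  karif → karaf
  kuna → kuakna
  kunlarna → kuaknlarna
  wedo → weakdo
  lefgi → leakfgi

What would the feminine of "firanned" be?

"firanned" ends in a consonant. The stems ending in a consonant (gowud → gowad, sadafof → sadafaf, karif → karaf) change the last vowel to 'a'.
So firanned → firannad.

firannad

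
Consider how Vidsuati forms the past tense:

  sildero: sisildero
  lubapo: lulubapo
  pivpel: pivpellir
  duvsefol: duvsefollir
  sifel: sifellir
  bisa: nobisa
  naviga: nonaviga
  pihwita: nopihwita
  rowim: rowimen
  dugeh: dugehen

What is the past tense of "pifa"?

sildero and duvsefol both have last vowel 'o' yet inflect differently (sisildero, duvsefollir), so the last vowel is not what conditions the rule; the final letter is.
"pifa" ends in -a. The stems ending in -a (bisa → nobisa, naviga → nonaviga, pihwita → nopihwita) add the prefix no-.
So pifa → nopifa.

nopifa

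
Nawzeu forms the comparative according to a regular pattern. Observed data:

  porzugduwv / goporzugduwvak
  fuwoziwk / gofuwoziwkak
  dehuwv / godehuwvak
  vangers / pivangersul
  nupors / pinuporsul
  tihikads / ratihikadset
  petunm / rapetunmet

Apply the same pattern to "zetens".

vangers and tihikads both end in -s yet inflect differently (pivangersul, ratihikadset), so the final letter is not what conditions the rule; the second-to-last letter is.
"zetens" has second-to-last letter 'n'. The one such stem in the data (petunm → rapetunmet) adds ra- … -et around the stem, so the same rule applies.
So zetens → razetenset.

razetenset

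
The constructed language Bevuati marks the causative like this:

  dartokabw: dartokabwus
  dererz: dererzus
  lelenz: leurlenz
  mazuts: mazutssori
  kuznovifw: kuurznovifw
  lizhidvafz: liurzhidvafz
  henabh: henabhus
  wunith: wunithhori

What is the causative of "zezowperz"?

zezowperzus

henabh and wunith both end in -h yet inflect differently (henabhus, wunithhori), so the final letter is not what conditions the rule; the second-to-last letter is.
"zezowperz" has second-to-last letter 'r'. The one such stem in the data (dererz → dererzus) adds -us, so the same rule applies.
The other patterns: stems whose second-to-last letter is 't' double the final consonant and add -ori; stems whose second-to-last letter is 'f' or 'n' insert -ur- after the first vowel.
So zezowperz → zezowperzus.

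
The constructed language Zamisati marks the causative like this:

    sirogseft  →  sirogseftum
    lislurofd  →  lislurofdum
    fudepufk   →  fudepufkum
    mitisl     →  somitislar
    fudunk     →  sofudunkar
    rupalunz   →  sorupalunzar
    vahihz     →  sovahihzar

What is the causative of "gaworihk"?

sogaworihkar

fudepufk and fudunk both end in -k yet inflect differently (fudepufkum, sofudunkar), so the final letter is not what conditions the rule; the second-to-last letter is.
"gaworihk" has second-to-last letter 'h'. The one such stem in the data (vahihz → sovahihzar) adds so- … -ar around the stem, so the same rule applies.
The other pattern: stems whose second-to-last letter is 'f' add -um.
So gaworihk → sogaworihkar.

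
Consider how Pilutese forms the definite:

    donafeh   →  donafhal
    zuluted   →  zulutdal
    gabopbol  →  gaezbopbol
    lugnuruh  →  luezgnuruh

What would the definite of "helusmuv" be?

donafeh and lugnuruh both end in -h yet inflect differently (donafhal, luezgnuruh), so the final letter is not what conditions the rule; the last vowel is.
"helusmuv" has last vowel 'u'. The one such stem in the data (lugnuruh → luezgnuruh) inserts -ez- after the first vowel (as does gabopbol), so the same rule applies.
So helusmuv → heezlusmuv.

heezlusmuv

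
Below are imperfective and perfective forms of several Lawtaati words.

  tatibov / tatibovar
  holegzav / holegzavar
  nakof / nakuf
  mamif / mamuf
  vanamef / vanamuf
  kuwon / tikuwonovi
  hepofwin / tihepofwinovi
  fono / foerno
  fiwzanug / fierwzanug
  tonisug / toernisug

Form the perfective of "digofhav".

tatibov and nakof both have last vowel 'o' yet inflect differently (tatibovar, nakuf), so the last vowel is not what conditions the rule; the final letter is.
"digofhav" ends in -v. The stems ending in -v (tatibov → tatibovar, holegzav → holegzavar) add -ar.
So digofhav → digofhavar.

digofhavar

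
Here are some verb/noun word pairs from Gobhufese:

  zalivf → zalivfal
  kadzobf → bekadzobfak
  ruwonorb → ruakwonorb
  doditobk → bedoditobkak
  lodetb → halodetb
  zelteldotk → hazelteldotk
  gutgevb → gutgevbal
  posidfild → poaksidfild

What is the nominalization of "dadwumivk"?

dadwumivkal

"dadwumivk" has second-to-last letter 'v'. The stems whose second-to-last letter is 'v' (zalivf → zalivfal, gutgevb → gutgevbal) add -al.
The other patterns: stems whose second-to-last letter is 't' add the prefix ha-; stems whose second-to-last letter is 'b' add be- … -ak around the stem; stems whose second-to-last letter is 'l' or 'r' insert -ak- after the first vowel.
So dadwumivk → dadwumivkal.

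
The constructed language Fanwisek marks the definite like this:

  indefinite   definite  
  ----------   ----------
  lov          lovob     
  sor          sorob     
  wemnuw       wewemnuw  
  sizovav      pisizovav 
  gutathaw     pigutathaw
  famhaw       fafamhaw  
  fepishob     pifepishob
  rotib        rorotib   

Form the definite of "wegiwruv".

"wegiwruv" has 3 vowels. The stems with 3 vowels (fepishob → pifepishob, gutathaw → pigutathaw, sizovav → pisizovav) add the prefix pi-.
The other patterns: stems with 1 vowel add -ob; stems with 2 vowels repeat the first consonant+vowel as a prefix.
So wegiwruv → piwegiwruv.

piwegiwruv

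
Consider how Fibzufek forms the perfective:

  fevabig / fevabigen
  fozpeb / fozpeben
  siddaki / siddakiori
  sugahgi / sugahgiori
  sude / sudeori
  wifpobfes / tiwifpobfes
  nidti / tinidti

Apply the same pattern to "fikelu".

"fikelu" begins with f-. The stems beginning with f- (fevabig → fevabigen, fozpeb → fozpeben) add -en.
The other patterns: stems beginning with s- add -ori; stems beginning with n- or w- add the prefix ti-.
So fikelu → fikeluen.

fikeluen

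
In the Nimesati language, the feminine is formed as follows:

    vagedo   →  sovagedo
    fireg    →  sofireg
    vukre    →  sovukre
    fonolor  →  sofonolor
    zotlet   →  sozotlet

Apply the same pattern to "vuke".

Every pair shown (vagedo → sovagedo, fireg → sofireg, vukre → sovukre, …) follows the same rule: add the prefix so-.
So vuke → sovuke.

sovuke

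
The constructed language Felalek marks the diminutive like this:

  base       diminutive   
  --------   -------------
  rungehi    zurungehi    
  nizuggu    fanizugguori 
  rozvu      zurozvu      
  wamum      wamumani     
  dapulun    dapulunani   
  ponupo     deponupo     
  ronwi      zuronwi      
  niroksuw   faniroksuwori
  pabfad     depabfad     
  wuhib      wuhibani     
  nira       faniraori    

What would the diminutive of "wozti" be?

woztiani

nizuggu and rozvu both end in -u yet inflect differently (fanizugguori, zurozvu), so the final letter is not what conditions the rule; the first letter is.
"wozti" begins with w-. The stems beginning with w- (wuhib → wuhibani, wamum → wamumani) add -ani.
The other patterns: stems beginning with n- add fa- … -ori around the stem; stems beginning with r- add the prefix zu-; stems beginning with p- add the prefix de-.
So wozti → woztiani.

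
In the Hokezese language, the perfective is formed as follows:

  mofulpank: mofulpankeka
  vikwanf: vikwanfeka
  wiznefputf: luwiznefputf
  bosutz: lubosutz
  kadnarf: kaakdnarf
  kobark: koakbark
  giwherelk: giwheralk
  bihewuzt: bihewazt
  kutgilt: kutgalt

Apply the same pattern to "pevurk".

vikwanf and wiznefputf both end in -f yet inflect differently (vikwanfeka, luwiznefputf), so the final letter is not what conditions the rule; the second-to-last letter is.
"pevurk" has second-to-last letter 'r'. The stems whose second-to-last letter is 'r' (kadnarf → kaakdnarf, kobark → koakbark) insert -ak- after the first vowel.
The other patterns: stems whose second-to-last letter is 'n' add -eka; stems whose second-to-last letter is 't' add the prefix lu-; stems whose second-to-last letter is 'l' or 'z' change the last vowel to 'a'.
So pevurk → peakvurk.

peakvurk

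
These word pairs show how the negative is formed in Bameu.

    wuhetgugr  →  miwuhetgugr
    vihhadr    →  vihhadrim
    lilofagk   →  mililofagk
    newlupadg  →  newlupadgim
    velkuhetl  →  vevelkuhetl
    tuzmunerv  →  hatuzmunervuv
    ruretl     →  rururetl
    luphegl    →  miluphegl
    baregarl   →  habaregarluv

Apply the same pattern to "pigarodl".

"pigarodl" has second-to-last letter 'd'. The stems whose second-to-last letter is 'd' (vihhadr → vihhadrim, newlupadg → newlupadgim) add -im.
So pigarodl → pigarodlim.

pigarodlim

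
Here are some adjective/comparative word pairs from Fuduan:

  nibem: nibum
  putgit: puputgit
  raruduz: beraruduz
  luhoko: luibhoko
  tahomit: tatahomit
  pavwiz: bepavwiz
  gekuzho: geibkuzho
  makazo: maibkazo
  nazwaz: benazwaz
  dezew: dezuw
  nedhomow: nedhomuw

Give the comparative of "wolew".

"wolew" ends in -w. The stems ending in -w (dezew → dezuw, nedhomow → nedhomuw) change the last vowel to 'u'.
The other patterns: stems ending in -z add the prefix be-; stems ending in -t repeat the first consonant+vowel as a prefix; stems ending in -o insert -ib- after the first vowel.
So wolew → woluw.

woluw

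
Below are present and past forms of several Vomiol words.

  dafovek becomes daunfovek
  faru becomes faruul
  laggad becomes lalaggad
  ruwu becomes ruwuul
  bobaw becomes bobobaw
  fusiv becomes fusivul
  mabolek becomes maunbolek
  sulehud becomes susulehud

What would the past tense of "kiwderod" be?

kikiwderod

sulehud and ruwu both have last vowel 'u' yet inflect differently (susulehud, ruwuul), so the last vowel is not what conditions the rule; the final letter is.
"kiwderod" ends in -d. The stems ending in -d (sulehud → susulehud, laggad → lalaggad) repeat the first consonant+vowel as a prefix.
So kiwderod → kikiwderod.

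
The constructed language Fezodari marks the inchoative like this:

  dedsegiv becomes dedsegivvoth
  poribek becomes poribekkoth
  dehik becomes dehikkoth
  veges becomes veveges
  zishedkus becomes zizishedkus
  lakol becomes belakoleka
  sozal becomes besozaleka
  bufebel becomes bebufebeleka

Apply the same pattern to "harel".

"harel" ends in -l. The stems ending in -l (sozal → besozaleka, lakol → belakoleka, bufebel → bebufebeleka) add be- … -eka around the stem.
So harel → behareleka.

behareleka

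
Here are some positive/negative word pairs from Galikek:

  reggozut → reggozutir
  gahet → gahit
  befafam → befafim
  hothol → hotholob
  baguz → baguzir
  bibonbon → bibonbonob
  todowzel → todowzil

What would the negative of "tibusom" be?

tibusomob

"tibusom" has last vowel 'o'. The stems whose last vowel is 'o' (bibonbon → bibonbonob, hothol → hotholob) add -ob.
So tibusom → tibusomob.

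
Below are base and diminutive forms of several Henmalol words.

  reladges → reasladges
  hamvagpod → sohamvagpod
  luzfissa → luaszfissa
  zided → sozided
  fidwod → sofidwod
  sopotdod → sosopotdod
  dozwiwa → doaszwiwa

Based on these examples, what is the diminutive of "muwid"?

zided and reladges both have last vowel 'e' yet inflect differently (sozided, reasladges), so the last vowel is not what conditions the rule; the final letter is.
"muwid" ends in -d. The stems ending in -d (hamvagpod → sohamvagpod, sopotdod → sosopotdod, zided → sozided) add the prefix so-.
The other pattern: stems ending in -a or -s insert -as- after the first vowel.
So muwid → somuwid.

somuwid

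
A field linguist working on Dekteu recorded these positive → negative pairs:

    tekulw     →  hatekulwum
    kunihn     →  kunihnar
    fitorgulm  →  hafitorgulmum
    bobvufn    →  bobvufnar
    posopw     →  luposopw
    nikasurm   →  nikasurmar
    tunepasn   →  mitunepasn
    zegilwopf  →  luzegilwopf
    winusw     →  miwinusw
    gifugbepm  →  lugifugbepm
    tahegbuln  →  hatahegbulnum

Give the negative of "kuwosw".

mikuwosw

"kuwosw" has second-to-last letter 's'. The stems whose second-to-last letter is 's' (winusw → miwinusw, tunepasn → mitunepasn) add the prefix mi-.
The other patterns: stems whose second-to-last letter is 'p' add the prefix lu-; stems whose second-to-last letter is 'l' add ha- … -um around the stem; stems whose second-to-last letter is 'f', 'h' or 'r' add -ar.
So kuwosw → mikuwosw.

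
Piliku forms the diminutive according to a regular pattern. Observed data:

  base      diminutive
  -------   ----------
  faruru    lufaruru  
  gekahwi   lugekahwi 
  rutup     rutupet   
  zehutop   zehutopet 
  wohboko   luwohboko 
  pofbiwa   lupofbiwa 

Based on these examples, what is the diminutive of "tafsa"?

lutafsa

faruru and rutup both have last vowel 'u' yet inflect differently (lufaruru, rutupet), so the last vowel is not what conditions the rule; whether the stem ends in a vowel or a consonant is.
"tafsa" ends in a vowel. The stems ending in a vowel (gekahwi → lugekahwi, pofbiwa → lupofbiwa, faruru → lufaruru) add the prefix lu-.
The other pattern: stems ending in a consonant add -et.
So tafsa → lutafsa.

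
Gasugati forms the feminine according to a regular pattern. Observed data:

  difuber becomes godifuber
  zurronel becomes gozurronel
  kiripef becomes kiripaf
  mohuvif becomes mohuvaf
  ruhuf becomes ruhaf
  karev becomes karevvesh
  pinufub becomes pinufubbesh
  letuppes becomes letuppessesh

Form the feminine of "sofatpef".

"sofatpef" ends in -f. The stems ending in -f (kiripef → kiripaf, mohuvif → mohuvaf, ruhuf → ruhaf) change the last vowel to 'a'.
The other patterns: stems ending in -l or -r add the prefix go-; stems ending in -b, -s or -v double the final consonant and add -esh.
So sofatpef → sofatpaf.

sofatpaf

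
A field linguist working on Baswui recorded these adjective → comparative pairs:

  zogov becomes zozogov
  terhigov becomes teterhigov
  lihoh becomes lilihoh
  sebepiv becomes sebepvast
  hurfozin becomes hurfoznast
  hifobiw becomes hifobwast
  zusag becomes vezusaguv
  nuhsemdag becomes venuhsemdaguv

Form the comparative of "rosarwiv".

rosarwvast

"rosarwiv" has last vowel 'i'. The stems whose last vowel is 'i' (sebepiv → sebepvast, hurfozin → hurfoznast, hifobiw → hifobwast) delete the last vowel and add -ast.
So rosarwiv → rosarwvast.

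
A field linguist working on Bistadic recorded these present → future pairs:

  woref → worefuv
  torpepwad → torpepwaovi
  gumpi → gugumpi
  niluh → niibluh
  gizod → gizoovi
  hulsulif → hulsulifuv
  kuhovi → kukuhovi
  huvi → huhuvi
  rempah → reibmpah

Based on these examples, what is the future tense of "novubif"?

rempah and torpepwad both have last vowel 'a' yet inflect differently (reibmpah, torpepwaovi), so the last vowel is not what conditions the rule; the final letter is.
"novubif" ends in -f. The stems ending in -f (woref → worefuv, hulsulif → hulsulifuv) add -uv.
The other patterns: stems ending in -h insert -ib- after the first vowel; stems ending in -d drop the final letter and add -ovi; stems ending in -i repeat the first consonant+vowel as a prefix.
So novubif → novubifuv.

novubifuv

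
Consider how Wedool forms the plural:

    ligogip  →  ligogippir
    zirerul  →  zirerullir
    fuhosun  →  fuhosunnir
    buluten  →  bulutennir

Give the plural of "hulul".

hulullir

Every pair shown (ligogip → ligogippir, zirerul → zirerullir, fuhosun → fuhosunnir, …) follows the same rule: double the final consonant and add -ir.
So hulul → hulullir.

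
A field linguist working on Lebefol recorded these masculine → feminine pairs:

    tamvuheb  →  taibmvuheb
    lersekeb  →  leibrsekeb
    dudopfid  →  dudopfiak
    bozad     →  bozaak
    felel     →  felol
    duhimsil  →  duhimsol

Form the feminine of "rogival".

rogivol

tamvuheb and felel both have last vowel 'e' yet inflect differently (taibmvuheb, felol), so the last vowel is not what conditions the rule; the final letter is.
"rogival" ends in -l. The stems ending in -l (felel → felol, duhimsil → duhimsol) change the last vowel to 'o'.
The other patterns: stems ending in -b insert -ib- after the first vowel; stems ending in -d drop the final letter and add -ak.
So rogival → rogivol.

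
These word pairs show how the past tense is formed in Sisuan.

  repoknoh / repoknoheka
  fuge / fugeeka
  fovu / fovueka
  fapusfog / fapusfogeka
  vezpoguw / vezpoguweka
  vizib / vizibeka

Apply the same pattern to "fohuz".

fohuzeka

Every pair shown (repoknoh → repoknoheka, fuge → fugeeka, fovu → fovueka, …) follows the same rule: add -eka.
So fohuz → fohuzeka.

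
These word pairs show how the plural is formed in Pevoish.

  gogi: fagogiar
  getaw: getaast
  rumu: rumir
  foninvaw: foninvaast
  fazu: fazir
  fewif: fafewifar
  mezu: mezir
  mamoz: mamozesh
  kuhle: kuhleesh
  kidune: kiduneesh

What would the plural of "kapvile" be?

mamoz and mezu both begin with m- yet inflect differently (mamozesh, mezir), so the first letter is not what conditions the rule; the final letter is.
"kapvile" ends in -e. The stems ending in -e (kuhle → kuhleesh, kidune → kiduneesh) add -esh.
So kapvile → kapvileesh.

kapvileesh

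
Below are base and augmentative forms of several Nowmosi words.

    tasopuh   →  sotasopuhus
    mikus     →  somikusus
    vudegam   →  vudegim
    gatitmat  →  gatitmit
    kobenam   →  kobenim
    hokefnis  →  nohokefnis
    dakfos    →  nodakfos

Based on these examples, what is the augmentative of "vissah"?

vissih

"vissah" has last vowel 'a'. The stems whose last vowel is 'a' (vudegam → vudegim, gatitmat → gatitmit, kobenam → kobenim) change the last vowel to 'i'.
The other patterns: stems whose last vowel is 'u' add so- … -us around the stem; stems whose last vowel is 'i' or 'o' add the prefix no-.
So vissah → vissih.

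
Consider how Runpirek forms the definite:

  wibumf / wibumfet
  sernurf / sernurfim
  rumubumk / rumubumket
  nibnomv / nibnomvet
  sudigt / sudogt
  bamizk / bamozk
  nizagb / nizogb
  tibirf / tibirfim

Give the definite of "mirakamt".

"mirakamt" has second-to-last letter 'm'. The stems whose second-to-last letter is 'm' (wibumf → wibumfet, nibnomv → nibnomvet, rumubumk → rumubumket) add -et.
The other patterns: stems whose second-to-last letter is 'r' add -im; stems whose second-to-last letter is 'g' or 'z' change the last vowel to 'o'.
So mirakamt → mirakamtet.

mirakamtet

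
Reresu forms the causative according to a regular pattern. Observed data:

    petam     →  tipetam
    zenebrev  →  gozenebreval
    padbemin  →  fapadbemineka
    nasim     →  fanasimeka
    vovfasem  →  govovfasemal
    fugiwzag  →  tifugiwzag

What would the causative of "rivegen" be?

"rivegen" has last vowel 'e'. The stems whose last vowel is 'e' (vovfasem → govovfasemal, zenebrev → gozenebreval) add go- … -al around the stem.
The other patterns: stems whose last vowel is 'a' add the prefix ti-; stems whose last vowel is 'i' add fa- … -eka around the stem.
So rivegen → gorivegenal.

gorivegenal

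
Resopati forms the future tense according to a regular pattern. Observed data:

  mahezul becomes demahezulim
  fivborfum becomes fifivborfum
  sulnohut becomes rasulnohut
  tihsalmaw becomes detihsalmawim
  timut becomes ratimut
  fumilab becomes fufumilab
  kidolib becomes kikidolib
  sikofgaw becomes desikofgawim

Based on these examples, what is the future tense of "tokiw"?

sulnohut and mahezul both have last vowel 'u' yet inflect differently (rasulnohut, demahezulim), so the last vowel is not what conditions the rule; the final letter is.
"tokiw" ends in -w. The stems ending in -w (sikofgaw → desikofgawim, tihsalmaw → detihsalmawim) add de- … -im around the stem.
So tokiw → detokiwim.

detokiwim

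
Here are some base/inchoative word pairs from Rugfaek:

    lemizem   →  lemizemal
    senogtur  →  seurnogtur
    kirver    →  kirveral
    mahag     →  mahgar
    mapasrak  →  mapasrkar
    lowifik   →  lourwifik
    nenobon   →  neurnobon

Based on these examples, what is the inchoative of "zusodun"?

zuursodun

mapasrak and lowifik both end in -k yet inflect differently (mapasrkar, lourwifik), so the final letter is not what conditions the rule; the last vowel is.
"zusodun" has last vowel 'u'. The one such stem in the data (senogtur → seurnogtur) inserts -ur- after the first vowel (as do lowifik, nenobon), so the same rule applies.
So zusodun → zuursodun.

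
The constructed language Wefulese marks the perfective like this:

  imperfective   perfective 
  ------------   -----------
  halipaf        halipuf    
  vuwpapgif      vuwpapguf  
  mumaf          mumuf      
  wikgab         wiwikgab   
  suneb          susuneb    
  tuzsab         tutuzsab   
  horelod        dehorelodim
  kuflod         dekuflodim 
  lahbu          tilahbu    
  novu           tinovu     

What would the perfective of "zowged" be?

"zowged" ends in -d. The stems ending in -d (horelod → dehorelodim, kuflod → dekuflodim) add de- … -im around the stem.
So zowged → dezowgedim.

dezowgedim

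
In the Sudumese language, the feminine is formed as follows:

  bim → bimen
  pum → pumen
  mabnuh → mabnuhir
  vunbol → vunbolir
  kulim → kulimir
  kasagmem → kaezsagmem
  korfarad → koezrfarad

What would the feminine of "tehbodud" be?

bim and kulim both end in -m yet inflect differently (bimen, kulimir), so the final letter is not what conditions the rule; the number of vowels is.
"tehbodud" has 3 vowels. The stems with 3 vowels (kasagmem → kaezsagmem, korfarad → koezrfarad) insert -ez- after the first vowel.
So tehbodud → teezhbodud.

teezhbodud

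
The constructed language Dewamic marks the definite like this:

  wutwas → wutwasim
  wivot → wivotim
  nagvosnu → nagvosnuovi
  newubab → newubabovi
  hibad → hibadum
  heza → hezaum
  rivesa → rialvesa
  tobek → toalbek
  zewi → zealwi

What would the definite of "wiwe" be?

heza and rivesa both end in -a yet inflect differently (hezaum, rialvesa), so the final letter is not what conditions the rule; the first letter is.
"wiwe" begins with w-. The stems beginning with w- (wutwas → wutwasim, wivot → wivotim) add -im.
The other patterns: stems beginning with n- add -ovi; stems beginning with h- add -um; stems beginning with r-, t- or z- insert -al- after the first vowel.
So wiwe → wiweim.

wiweim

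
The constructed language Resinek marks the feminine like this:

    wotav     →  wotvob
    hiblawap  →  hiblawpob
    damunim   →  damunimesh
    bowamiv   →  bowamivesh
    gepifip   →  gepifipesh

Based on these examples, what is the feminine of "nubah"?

wotav and bowamiv both end in -v yet inflect differently (wotvob, bowamivesh), so the final letter is not what conditions the rule; the last vowel is.
"nubah" has last vowel 'a'. The stems whose last vowel is 'a' (wotav → wotvob, hiblawap → hiblawpob) delete the last vowel and add -ob.
So nubah → nubhob.

nubhob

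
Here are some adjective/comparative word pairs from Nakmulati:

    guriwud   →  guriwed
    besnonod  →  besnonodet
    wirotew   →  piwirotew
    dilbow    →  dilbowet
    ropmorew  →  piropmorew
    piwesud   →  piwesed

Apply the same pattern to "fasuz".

guriwud and besnonod both end in -d yet inflect differently (guriwed, besnonodet), so the final letter is not what conditions the rule; the last vowel is.
"fasuz" has last vowel 'u'. The stems whose last vowel is 'u' (guriwud → guriwed, piwesud → piwesed) change the last vowel to 'e'.
So fasuz → fasez.

fasez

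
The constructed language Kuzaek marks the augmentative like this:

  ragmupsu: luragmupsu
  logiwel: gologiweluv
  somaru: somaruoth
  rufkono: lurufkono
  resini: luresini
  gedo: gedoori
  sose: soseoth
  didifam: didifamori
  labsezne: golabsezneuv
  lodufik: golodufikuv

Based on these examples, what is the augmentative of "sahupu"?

"sahupu" begins with s-. The stems beginning with s- (sose → soseoth, somaru → somaruoth) add -oth.
The other patterns: stems beginning with l- add go- … -uv around the stem; stems beginning with r- add the prefix lu-; stems beginning with d- or g- add -ori.
So sahupu → sahupuoth.

sahupuoth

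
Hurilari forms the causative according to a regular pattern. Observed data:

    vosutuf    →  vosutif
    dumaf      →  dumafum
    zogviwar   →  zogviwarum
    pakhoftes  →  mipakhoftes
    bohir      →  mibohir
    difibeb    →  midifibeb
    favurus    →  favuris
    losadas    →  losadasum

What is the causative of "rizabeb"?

mirizabeb

vosutuf and dumaf both end in -f yet inflect differently (vosutif, dumafum), so the final letter is not what conditions the rule; the last vowel is.
"rizabeb" has last vowel 'e'. The stems whose last vowel is 'e' (pakhoftes → mipakhoftes, difibeb → midifibeb) add the prefix mi-.
The other patterns: stems whose last vowel is 'u' change the last vowel to 'i'; stems whose last vowel is 'a' add -um.
So rizabeb → mirizabeb.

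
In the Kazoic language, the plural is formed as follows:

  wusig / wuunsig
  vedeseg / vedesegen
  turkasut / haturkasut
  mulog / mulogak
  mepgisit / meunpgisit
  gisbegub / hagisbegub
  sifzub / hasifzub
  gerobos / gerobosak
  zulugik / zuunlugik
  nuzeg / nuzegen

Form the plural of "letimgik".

leuntimgik

vedeseg and mulog both end in -g yet inflect differently (vedesegen, mulogak), so the final letter is not what conditions the rule; the last vowel is.
"letimgik" has last vowel 'i'. The stems whose last vowel is 'i' (wusig → wuunsig, zulugik → zuunlugik, mepgisit → meunpgisit) insert -un- after the first vowel.
So letimgik → leuntimgik.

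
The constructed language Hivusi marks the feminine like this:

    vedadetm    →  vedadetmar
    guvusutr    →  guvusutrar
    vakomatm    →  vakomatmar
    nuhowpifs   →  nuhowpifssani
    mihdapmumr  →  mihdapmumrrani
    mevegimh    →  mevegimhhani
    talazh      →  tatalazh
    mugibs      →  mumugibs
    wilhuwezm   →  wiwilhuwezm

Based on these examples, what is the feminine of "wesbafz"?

"wesbafz" has second-to-last letter 'f'. The one such stem in the data (nuhowpifs → nuhowpifssani) doubles the final consonant and adds -ani (as do mihdapmumr, mevegimh), so the same rule applies.
The other patterns: stems whose second-to-last letter is 't' add -ar; stems whose second-to-last letter is 'b' or 'z' repeat the first consonant+vowel as a prefix.
So wesbafz → wesbafzzani.

wesbafzzani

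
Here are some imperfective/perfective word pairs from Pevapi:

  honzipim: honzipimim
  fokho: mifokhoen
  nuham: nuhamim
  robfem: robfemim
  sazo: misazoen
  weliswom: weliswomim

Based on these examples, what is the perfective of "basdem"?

"basdem" ends in -m. The stems ending in -m (robfem → robfemim, nuham → nuhamim, honzipim → honzipimim) add -im.
So basdem → basdemim.

basdemim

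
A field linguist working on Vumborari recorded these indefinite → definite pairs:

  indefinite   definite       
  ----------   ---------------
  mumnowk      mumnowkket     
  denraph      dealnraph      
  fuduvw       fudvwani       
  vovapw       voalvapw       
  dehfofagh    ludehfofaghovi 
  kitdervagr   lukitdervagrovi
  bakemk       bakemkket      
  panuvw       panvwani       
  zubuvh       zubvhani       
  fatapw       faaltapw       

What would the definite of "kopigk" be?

dehfofagh and denraph both end in -h yet inflect differently (ludehfofaghovi, dealnraph), so the final letter is not what conditions the rule; the second-to-last letter is.
"kopigk" has second-to-last letter 'g'. The stems whose second-to-last letter is 'g' (kitdervagr → lukitdervagrovi, dehfofagh → ludehfofaghovi) add lu- … -ovi around the stem.
So kopigk → lukopigkovi.

lukopigkovi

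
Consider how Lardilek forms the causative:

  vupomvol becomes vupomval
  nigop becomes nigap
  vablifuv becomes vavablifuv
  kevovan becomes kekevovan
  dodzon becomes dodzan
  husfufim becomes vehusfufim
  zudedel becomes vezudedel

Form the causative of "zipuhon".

zipuhan

kevovan and dodzon both end in -n yet inflect differently (kekevovan, dodzan), so the final letter is not what conditions the rule; the last vowel is.
"zipuhon" has last vowel 'o'. The stems whose last vowel is 'o' (vupomvol → vupomval, nigop → nigap, dodzon → dodzan) change the last vowel to 'a'.
So zipuhon → zipuhan.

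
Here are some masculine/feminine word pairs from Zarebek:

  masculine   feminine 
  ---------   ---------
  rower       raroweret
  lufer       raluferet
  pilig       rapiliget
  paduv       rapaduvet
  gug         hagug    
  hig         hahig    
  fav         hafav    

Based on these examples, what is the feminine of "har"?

hahar

pilig and gug both end in -g yet inflect differently (rapiliget, hagug), so the final letter is not what conditions the rule; the number of vowels is.
"har" has 1 vowel. The stems with 1 vowel (gug → hagug, hig → hahig, fav → hafav) add the prefix ha-.
The other pattern: stems with 2 vowels add ra- … -et around the stem.
So har → hahar.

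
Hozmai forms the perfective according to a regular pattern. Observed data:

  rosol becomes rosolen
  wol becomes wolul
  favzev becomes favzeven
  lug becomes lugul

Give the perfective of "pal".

rosol and wol both end in -l yet inflect differently (rosolen, wolul), so the final letter is not what conditions the rule; the number of vowels is.
"pal" has 1 vowel. The stems with 1 vowel (lug → lugul, wol → wolul) add -ul.
So pal → palul.

palul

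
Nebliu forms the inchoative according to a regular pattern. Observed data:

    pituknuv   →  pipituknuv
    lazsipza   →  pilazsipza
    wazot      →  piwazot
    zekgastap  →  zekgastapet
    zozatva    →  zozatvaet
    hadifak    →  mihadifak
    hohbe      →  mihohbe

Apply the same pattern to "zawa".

"zawa" begins with z-. The stems beginning with z- (zozatva → zozatvaet, zekgastap → zekgastapet) add -et.
The other patterns: stems beginning with h- add the prefix mi-; stems beginning with l-, p- or w- add the prefix pi-.
So zawa → zawaet.

zawaet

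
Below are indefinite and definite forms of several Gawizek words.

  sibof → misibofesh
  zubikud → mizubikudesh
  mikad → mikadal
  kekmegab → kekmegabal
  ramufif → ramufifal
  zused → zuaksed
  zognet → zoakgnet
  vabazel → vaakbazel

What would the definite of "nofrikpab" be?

nofrikpabal

zubikud and mikad both end in -d yet inflect differently (mizubikudesh, mikadal), so the final letter is not what conditions the rule; the last vowel is.
"nofrikpab" has last vowel 'a'. The stems whose last vowel is 'a' (mikad → mikadal, kekmegab → kekmegabal) add -al.
The other patterns: stems whose last vowel is 'o' or 'u' add mi- … -esh around the stem; stems whose last vowel is 'e' insert -ak- after the first vowel.
So nofrikpab → nofrikpabal.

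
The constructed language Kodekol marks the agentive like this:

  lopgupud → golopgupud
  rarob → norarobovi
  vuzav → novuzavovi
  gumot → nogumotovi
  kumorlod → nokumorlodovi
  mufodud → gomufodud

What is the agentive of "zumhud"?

lopgupud and kumorlod both end in -d yet inflect differently (golopgupud, nokumorlodovi), so the final letter is not what conditions the rule; the last vowel is.
"zumhud" has last vowel 'u'. The stems whose last vowel is 'u' (lopgupud → golopgupud, mufodud → gomufodud) add the prefix go-.
So zumhud → gozumhud.

gozumhud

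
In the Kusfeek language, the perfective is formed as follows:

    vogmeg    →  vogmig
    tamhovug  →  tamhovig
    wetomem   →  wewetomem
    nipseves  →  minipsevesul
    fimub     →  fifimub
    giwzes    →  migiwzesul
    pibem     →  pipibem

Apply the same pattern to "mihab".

giwzes and vogmeg both have last vowel 'e' yet inflect differently (migiwzesul, vogmig), so the last vowel is not what conditions the rule; the final letter is.
"mihab" ends in -b. The one such stem in the data (fimub → fifimub) repeats the first consonant+vowel as a prefix (as do pibem, wetomem), so the same rule applies.
The other patterns: stems ending in -s add mi- … -ul around the stem; stems ending in -g change the last vowel to 'i'.
So mihab → mimihab.

mimihab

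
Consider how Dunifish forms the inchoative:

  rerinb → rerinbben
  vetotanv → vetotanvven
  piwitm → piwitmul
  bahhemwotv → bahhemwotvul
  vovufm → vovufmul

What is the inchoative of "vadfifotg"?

"vadfifotg" has second-to-last letter 't'. The stems whose second-to-last letter is 't' (piwitm → piwitmul, bahhemwotv → bahhemwotvul) add -ul.
So vadfifotg → vadfifotgul.

vadfifotgul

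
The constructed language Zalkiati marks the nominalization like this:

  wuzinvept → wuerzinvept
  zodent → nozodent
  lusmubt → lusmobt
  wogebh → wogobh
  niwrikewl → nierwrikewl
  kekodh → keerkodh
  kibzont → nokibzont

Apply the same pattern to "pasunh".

nopasunh

lusmubt and kibzont both end in -t yet inflect differently (lusmobt, nokibzont), so the final letter is not what conditions the rule; the second-to-last letter is.
"pasunh" has second-to-last letter 'n'. The stems whose second-to-last letter is 'n' (kibzont → nokibzont, zodent → nozodent) add the prefix no-.
The other patterns: stems whose second-to-last letter is 'b' change the last vowel to 'o'; stems whose second-to-last letter is 'd', 'p' or 'w' insert -er- after the first vowel.
So pasunh → nopasunh.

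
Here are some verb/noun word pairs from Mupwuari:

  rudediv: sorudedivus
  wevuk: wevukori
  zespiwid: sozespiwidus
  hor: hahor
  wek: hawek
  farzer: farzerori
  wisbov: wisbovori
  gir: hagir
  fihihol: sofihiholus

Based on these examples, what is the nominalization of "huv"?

hahuv

wek and wevuk both end in -k yet inflect differently (hawek, wevukori), so the final letter is not what conditions the rule; the number of vowels is.
"huv" has 1 vowel. The stems with 1 vowel (wek → hawek, gir → hagir, hor → hahor) add the prefix ha-.
The other patterns: stems with 2 vowels add -ori; stems with 3 vowels add so- … -us around the stem.
So huv → hahuv.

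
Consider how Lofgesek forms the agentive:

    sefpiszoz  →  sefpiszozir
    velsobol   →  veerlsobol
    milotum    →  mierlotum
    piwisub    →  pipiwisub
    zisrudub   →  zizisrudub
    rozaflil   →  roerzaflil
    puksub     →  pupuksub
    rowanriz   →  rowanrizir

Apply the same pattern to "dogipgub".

zisrudub and milotum both have last vowel 'u' yet inflect differently (zizisrudub, mierlotum), so the last vowel is not what conditions the rule; the final letter is.
"dogipgub" ends in -b. The stems ending in -b (zisrudub → zizisrudub, piwisub → pipiwisub, puksub → pupuksub) repeat the first consonant+vowel as a prefix.
So dogipgub → dodogipgub.

dodogipgub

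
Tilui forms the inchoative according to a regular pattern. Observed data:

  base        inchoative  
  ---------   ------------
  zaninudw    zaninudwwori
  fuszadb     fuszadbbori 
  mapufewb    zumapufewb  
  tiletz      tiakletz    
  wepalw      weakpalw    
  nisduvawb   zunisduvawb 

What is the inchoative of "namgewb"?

zunamgewb

"namgewb" has second-to-last letter 'w'. The stems whose second-to-last letter is 'w' (mapufewb → zumapufewb, nisduvawb → zunisduvawb) add the prefix zu-.
The other patterns: stems whose second-to-last letter is 'd' double the final consonant and add -ori; stems whose second-to-last letter is 'l' or 't' insert -ak- after the first vowel.
So namgewb → zunamgewb.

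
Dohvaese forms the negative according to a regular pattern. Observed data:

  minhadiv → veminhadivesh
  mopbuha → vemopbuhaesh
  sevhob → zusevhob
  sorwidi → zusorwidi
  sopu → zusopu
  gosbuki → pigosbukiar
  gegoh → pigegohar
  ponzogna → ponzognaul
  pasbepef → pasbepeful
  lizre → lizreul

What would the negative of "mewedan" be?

vemewedanesh

sorwidi and gosbuki both end in -i yet inflect differently (zusorwidi, pigosbukiar), so the final letter is not what conditions the rule; the first letter is.
"mewedan" begins with m-. The stems beginning with m- (minhadiv → veminhadivesh, mopbuha → vemopbuhaesh) add ve- … -esh around the stem.
The other patterns: stems beginning with s- add the prefix zu-; stems beginning with g- add pi- … -ar around the stem; stems beginning with l- or p- add -ul.
So mewedan → vemewedanesh.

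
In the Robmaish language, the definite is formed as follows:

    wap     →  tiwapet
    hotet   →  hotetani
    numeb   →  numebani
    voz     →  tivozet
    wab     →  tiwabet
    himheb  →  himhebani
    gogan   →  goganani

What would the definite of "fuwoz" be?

fuwozani

"fuwoz" has 2 vowels. The stems with 2 vowels (hotet → hotetani, numeb → numebani, gogan → goganani) add -ani.
So fuwoz → fuwozani.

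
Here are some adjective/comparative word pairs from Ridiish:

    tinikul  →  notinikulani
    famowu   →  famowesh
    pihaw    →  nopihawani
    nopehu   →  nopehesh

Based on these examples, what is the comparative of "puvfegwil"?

tinikul and nopehu both have last vowel 'u' yet inflect differently (notinikulani, nopehesh), so the last vowel is not what conditions the rule; whether the stem ends in a vowel or a consonant is.
"puvfegwil" ends in a consonant. The stems ending in a consonant (pihaw → nopihawani, tinikul → notinikulani) add no- … -ani around the stem.
So puvfegwil → nopuvfegwilani.

nopuvfegwilani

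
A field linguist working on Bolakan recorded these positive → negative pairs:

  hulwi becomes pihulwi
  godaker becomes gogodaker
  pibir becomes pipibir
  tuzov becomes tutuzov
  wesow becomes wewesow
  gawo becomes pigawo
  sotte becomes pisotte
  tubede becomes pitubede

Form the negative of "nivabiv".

tubede and godaker both have last vowel 'e' yet inflect differently (pitubede, gogodaker), so the last vowel is not what conditions the rule; whether the stem ends in a vowel or a consonant is.
"nivabiv" ends in a consonant. The stems ending in a consonant (godaker → gogodaker, wesow → wewesow, tuzov → tutuzov) repeat the first consonant+vowel as a prefix.
So nivabiv → ninivabiv.

ninivabiv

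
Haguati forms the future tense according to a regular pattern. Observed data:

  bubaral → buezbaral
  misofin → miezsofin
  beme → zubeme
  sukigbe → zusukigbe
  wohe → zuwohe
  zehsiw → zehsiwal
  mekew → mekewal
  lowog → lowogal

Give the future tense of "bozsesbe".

zubozsesbe

misofin and zehsiw both have last vowel 'i' yet inflect differently (miezsofin, zehsiwal), so the last vowel is not what conditions the rule; the final letter is.
"bozsesbe" ends in -e. The stems ending in -e (beme → zubeme, sukigbe → zusukigbe, wohe → zuwohe) add the prefix zu-.
The other patterns: stems ending in -l or -n insert -ez- after the first vowel; stems ending in -g or -w add -al.
So bozsesbe → zubozsesbe.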